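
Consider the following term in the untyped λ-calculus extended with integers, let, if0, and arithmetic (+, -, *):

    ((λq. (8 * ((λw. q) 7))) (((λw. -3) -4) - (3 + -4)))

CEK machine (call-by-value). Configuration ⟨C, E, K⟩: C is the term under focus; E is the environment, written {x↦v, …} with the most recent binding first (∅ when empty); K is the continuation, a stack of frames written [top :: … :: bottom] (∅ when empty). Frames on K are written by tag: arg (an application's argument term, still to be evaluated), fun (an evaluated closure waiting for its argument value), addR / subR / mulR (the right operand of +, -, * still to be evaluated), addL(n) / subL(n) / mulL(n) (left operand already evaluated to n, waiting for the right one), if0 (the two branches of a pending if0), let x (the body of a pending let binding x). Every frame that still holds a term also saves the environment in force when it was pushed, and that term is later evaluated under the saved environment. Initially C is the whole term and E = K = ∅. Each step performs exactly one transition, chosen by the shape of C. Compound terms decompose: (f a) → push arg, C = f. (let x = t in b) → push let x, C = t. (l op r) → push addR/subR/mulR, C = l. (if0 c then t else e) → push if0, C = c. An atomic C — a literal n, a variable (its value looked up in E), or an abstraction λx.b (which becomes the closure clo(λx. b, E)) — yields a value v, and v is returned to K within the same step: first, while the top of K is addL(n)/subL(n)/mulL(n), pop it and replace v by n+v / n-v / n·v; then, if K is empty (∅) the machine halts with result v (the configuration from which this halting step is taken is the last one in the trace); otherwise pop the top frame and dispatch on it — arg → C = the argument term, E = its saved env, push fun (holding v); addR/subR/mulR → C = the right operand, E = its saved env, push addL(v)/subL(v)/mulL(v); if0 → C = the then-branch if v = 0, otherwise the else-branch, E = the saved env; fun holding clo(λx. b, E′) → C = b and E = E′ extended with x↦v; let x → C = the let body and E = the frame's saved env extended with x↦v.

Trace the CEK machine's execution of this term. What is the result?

step 0: [C=((λq. (8 * ((λw. q) 7))) (((λw. -3) -4) - (3 + -4))) | E=∅ | K=∅]
step 1: [C=(λq. (8 * ((λw. q) 7))) | E=∅ | K=[arg]]
step 2: [C=(((λw. -3) -4) - (3 + -4)) | E=∅ | K=[fun]]
step 3: [C=((λw. -3) -4) | E=∅ | K=[subR :: fun]]
step 4: [C=(λw. -3) | E=∅ | K=[arg :: subR :: fun]]
step 5: [C=-4 | E=∅ | K=[fun :: subR :: fun]]
step 6: [C=-3 | E={w↦-4} | K=[subR :: fun]]
step 7: [C=(3 + -4) | E=∅ | K=[subL(-3) :: fun]]
step 8: [C=3 | E=∅ | K=[addR :: subL(-3) :: fun]]
step 9: [C=-4 | E=∅ | K=[addL(3) :: subL(-3) :: fun]]
step 10: [C=(8 * ((λw. q) 7)) | E={q↦-2} | K=∅]
step 11: [C=8 | E={q↦-2} | K=[mulR]]
step 12: [C=((λw. q) 7) | E={q↦-2} | K=[mulL(8)]]
step 13: [C=(λw. q) | E={q↦-2} | K=[arg :: mulL(8)]]
step 14: [C=7 | E={q↦-2} | K=[fun :: mulL(8)]]
step 15: [C=q | E={w↦7, q↦-2} | K=[mulL(8)]]
→ final value -16

Answer: -16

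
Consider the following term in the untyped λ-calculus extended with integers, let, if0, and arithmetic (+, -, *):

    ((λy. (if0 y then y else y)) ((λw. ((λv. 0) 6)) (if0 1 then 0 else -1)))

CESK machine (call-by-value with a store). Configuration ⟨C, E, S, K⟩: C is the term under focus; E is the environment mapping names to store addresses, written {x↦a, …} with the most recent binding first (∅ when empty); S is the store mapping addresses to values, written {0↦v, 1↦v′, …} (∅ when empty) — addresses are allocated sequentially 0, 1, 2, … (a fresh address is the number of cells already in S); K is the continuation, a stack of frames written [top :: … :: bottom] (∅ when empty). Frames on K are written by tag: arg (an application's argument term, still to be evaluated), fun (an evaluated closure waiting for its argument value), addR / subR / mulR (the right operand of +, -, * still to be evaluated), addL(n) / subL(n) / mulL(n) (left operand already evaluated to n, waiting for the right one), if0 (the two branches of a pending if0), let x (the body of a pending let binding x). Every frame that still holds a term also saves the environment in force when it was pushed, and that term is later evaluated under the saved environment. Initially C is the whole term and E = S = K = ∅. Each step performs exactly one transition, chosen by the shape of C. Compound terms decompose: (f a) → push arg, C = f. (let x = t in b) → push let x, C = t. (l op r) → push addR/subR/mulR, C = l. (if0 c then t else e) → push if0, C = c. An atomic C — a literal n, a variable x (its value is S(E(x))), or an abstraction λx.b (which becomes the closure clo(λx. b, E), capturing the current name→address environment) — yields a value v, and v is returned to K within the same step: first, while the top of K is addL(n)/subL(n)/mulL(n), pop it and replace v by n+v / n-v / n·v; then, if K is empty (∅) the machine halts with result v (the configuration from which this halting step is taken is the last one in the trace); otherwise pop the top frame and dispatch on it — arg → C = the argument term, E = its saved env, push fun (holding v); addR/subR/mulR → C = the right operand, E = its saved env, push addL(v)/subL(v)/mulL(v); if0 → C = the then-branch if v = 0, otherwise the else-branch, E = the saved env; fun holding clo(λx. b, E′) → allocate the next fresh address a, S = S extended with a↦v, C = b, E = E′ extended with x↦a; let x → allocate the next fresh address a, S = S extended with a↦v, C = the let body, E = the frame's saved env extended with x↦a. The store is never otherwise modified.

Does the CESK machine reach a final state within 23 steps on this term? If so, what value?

Answer: 0

Execution trace:
step 0: <C=((λy. (if0 y then y else y)) ((λw. ((λv. 0) 6)) (if0 1 then 0 else -1))), E=∅, S=∅, K=∅>
step 1: <C=(λy. (if0 y then y else y)), E=∅, S=∅, K=[arg]>
step 2: <C=((λw. ((λv. 0) 6)) (if0 1 then 0 else -1)), E=∅, S=∅, K=[fun]>
step 3: <C=(λw. ((λv. 0) 6)), E=∅, S=∅, K=[arg :: fun]>
step 4: <C=(if0 1 then 0 else -1), E=∅, S=∅, K=[fun :: fun]>
step 5: <C=1, E=∅, S=∅, K=[if0 :: fun :: fun]>
step 6: <C=-1, E=∅, S=∅, K=[fun :: fun]>
step 7: <C=((λv. 0) 6), E={w↦0}, S={0↦-1}, K=[fun]>
step 8: <C=(λv. 0), E={w↦0}, S={0↦-1}, K=[arg :: fun]>
step 9: <C=6, E={w↦0}, S={0↦-1}, K=[fun :: fun]>
step 10: <C=0, E={v↦1, w↦0}, S={0↦-1, 1↦6}, K=[fun]>
step 11: <C=(if0 y then y else y), E={y↦2}, S={0↦-1, 1↦6, 2↦0}, K=∅>
step 12: <C=y, E={y↦2}, S={0↦-1, 1↦6, 2↦0}, K=[if0]>
step 13: <C=y, E={y↦2}, S={0↦-1, 1↦6, 2↦0}, K=∅>
→ final value 0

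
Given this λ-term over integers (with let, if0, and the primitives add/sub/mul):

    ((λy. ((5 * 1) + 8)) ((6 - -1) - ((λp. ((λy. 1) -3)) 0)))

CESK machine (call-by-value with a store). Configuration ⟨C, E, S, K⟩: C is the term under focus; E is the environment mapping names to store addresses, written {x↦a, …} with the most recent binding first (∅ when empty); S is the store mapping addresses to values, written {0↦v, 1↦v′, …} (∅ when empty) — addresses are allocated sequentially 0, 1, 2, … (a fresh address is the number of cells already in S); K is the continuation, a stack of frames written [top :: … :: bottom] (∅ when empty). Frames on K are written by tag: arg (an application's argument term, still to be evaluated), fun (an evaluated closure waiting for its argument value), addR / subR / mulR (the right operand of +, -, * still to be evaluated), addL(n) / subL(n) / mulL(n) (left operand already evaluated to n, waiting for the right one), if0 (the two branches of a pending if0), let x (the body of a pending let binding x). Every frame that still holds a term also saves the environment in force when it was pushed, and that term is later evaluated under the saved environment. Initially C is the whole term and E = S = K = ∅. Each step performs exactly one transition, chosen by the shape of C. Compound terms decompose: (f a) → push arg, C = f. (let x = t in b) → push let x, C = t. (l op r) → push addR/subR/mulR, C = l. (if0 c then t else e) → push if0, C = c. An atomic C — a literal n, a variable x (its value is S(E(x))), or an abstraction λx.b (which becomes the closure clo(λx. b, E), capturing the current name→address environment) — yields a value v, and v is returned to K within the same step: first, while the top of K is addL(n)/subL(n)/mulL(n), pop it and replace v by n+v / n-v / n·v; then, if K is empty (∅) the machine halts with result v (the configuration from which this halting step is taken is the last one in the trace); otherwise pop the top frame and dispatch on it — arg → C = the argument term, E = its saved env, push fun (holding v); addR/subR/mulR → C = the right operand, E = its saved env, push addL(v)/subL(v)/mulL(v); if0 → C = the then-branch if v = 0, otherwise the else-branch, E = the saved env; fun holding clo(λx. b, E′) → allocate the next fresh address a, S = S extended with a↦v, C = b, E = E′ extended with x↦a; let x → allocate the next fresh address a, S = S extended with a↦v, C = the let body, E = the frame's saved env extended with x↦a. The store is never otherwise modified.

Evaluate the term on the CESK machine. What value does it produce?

step 0: ⟨C=((λy. ((5 * 1) + 8)) ((6 - -1) - ((λp. ((λy. 1) -3)) 0))); E=∅; S=∅; K=∅⟩
step 1: ⟨C=(λy. ((5 * 1) + 8)); E=∅; S=∅; K=[arg]⟩
step 2: ⟨C=((6 - -1) - ((λp. ((λy. 1) -3)) 0)); E=∅; S=∅; K=[fun]⟩
step 3: ⟨C=(6 - -1); E=∅; S=∅; K=[subR :: fun]⟩
step 4: ⟨C=6; E=∅; S=∅; K=[subR :: subR :: fun]⟩
step 5: ⟨C=-1; E=∅; S=∅; K=[subL(6) :: subR :: fun]⟩
step 6: ⟨C=((λp. ((λy. 1) -3)) 0); E=∅; S=∅; K=[subL(7) :: fun]⟩
step 7: ⟨C=(λp. ((λy. 1) -3)); E=∅; S=∅; K=[arg :: subL(7) :: fun]⟩
step 8: ⟨C=0; E=∅; S=∅; K=[fun :: subL(7) :: fun]⟩
step 9: ⟨C=((λy. 1) -3); E={p↦0}; S={0↦0}; K=[subL(7) :: fun]⟩
step 10: ⟨C=(λy. 1); E={p↦0}; S={0↦0}; K=[arg :: subL(7) :: fun]⟩
step 11: ⟨C=-3; E={p↦0}; S={0↦0}; K=[fun :: subL(7) :: fun]⟩
step 12: ⟨C=1; E={y↦1, p↦0}; S={0↦0, 1↦-3}; K=[subL(7) :: fun]⟩
step 13: ⟨C=((5 * 1) + 8); E={y↦2}; S={0↦0, 1↦-3, 2↦6}; K=∅⟩
step 14: ⟨C=(5 * 1); E={y↦2}; S={0↦0, 1↦-3, 2↦6}; K=[addR]⟩
step 15: ⟨C=5; E={y↦2}; S={0↦0, 1↦-3, 2↦6}; K=[mulR :: addR]⟩
step 16: ⟨C=1; E={y↦2}; S={0↦0, 1↦-3, 2↦6}; K=[mulL(5) :: addR]⟩
step 17: ⟨C=8; E={y↦2}; S={0↦0, 1↦-3, 2↦6}; K=[addL(5)]⟩
→ final value 13

Answer: 13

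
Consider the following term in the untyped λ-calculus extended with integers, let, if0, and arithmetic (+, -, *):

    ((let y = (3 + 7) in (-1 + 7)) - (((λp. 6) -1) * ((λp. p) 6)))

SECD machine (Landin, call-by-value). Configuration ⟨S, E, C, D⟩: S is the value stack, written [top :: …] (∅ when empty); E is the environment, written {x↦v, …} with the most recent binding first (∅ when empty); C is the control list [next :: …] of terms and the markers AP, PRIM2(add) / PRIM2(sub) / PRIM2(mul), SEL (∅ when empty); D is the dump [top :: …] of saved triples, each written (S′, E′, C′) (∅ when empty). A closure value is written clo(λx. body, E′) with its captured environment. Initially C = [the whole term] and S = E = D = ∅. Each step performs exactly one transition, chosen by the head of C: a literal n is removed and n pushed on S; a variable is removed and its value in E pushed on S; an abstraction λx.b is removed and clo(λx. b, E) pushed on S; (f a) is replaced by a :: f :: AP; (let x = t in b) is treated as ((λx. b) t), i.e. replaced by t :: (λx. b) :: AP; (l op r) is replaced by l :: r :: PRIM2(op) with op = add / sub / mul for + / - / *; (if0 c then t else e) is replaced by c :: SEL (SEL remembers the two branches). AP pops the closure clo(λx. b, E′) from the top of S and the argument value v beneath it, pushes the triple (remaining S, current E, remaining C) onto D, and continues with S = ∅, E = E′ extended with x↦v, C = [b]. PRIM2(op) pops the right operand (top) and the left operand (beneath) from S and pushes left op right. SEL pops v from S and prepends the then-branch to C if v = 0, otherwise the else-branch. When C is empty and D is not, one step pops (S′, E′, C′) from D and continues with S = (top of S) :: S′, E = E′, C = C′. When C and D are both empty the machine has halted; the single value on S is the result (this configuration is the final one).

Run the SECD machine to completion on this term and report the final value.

0. ⟨S=∅; E=∅; C=[((let y = (3 + 7) in (-1 + 7)) - (((λp. 6) -1) * ((λp. p) 6)))]; D=∅⟩
1. ⟨S=∅; E=∅; C=[(let y = (3 + 7) in (-1 + 7)) :: (((λp. 6) -1) * ((λp. p) 6)) :: PRIM2(sub)]; D=∅⟩
2. ⟨S=∅; E=∅; C=[(3 + 7) :: (λy. (-1 + 7)) :: AP :: (((λp. 6) -1) * ((λp. p) 6)) :: PRIM2(sub)]; D=∅⟩
3. ⟨S=∅; E=∅; C=[3 :: 7 :: PRIM2(add) :: (λy. (-1 + 7)) :: AP :: (((λp. 6) -1) * ((λp. p) 6)) :: PRIM2(sub)]; D=∅⟩
4. ⟨S=[3]; E=∅; C=[7 :: PRIM2(add) :: (λy. (-1 + 7)) :: AP :: (((λp. 6) -1) * ((λp. p) 6)) :: PRIM2(sub)]; D=∅⟩
5. ⟨S=[7 :: 3]; E=∅; C=[PRIM2(add) :: (λy. (-1 + 7)) :: AP :: (((λp. 6) -1) * ((λp. p) 6)) :: PRIM2(sub)]; D=∅⟩
6. ⟨S=[10]; E=∅; C=[(λy. (-1 + 7)) :: AP :: (((λp. 6) -1) * ((λp. p) 6)) :: PRIM2(sub)]; D=∅⟩
7. ⟨S=[clo(λy. (-1 + 7), ∅) :: 10]; E=∅; C=[AP :: (((λp. 6) -1) * ((λp. p) 6)) :: PRIM2(sub)]; D=∅⟩
8. ⟨S=∅; E={y↦10}; C=[(-1 + 7)]; D=[(∅, ∅, [(((λp. 6) -1) * ((λp. p) 6)) :: PRIM2(sub)])]⟩
9. ⟨S=∅; E={y↦10}; C=[-1 :: 7 :: PRIM2(add)]; D=[(∅, ∅, [(((λp. 6) -1) * ((λp. p) 6)) :: PRIM2(sub)])]⟩
10. ⟨S=[-1]; E={y↦10}; C=[7 :: PRIM2(add)]; D=[(∅, ∅, [(((λp. 6) -1) * ((λp. p) 6)) :: PRIM2(sub)])]⟩
11. ⟨S=[7 :: -1]; E={y↦10}; C=[PRIM2(add)]; D=[(∅, ∅, [(((λp. 6) -1) * ((λp. p) 6)) :: PRIM2(sub)])]⟩
12. ⟨S=[6]; E={y↦10}; C=∅; D=[(∅, ∅, [(((λp. 6) -1) * ((λp. p) 6)) :: PRIM2(sub)])]⟩
13. ⟨S=[6]; E=∅; C=[(((λp. 6) -1) * ((λp. p) 6)) :: PRIM2(sub)]; D=∅⟩
14. ⟨S=[6]; E=∅; C=[((λp. 6) -1) :: ((λp. p) 6) :: PRIM2(mul) :: PRIM2(sub)]; D=∅⟩
15. ⟨S=[6]; E=∅; C=[-1 :: (λp. 6) :: AP :: ((λp. p) 6) :: PRIM2(mul) :: PRIM2(sub)]; D=∅⟩
16. ⟨S=[-1 :: 6]; E=∅; C=[(λp. 6) :: AP :: ((λp. p) 6) :: PRIM2(mul) :: PRIM2(sub)]; D=∅⟩
17. ⟨S=[clo(λp. 6, ∅) :: -1 :: 6]; E=∅; C=[AP :: ((λp. p) 6) :: PRIM2(mul) :: PRIM2(sub)]; D=∅⟩
18. ⟨S=∅; E={p↦-1}; C=[6]; D=[([6], ∅, [((λp. p) 6) :: PRIM2(mul) :: PRIM2(sub)])]⟩
19. ⟨S=[6]; E={p↦-1}; C=∅; D=[([6], ∅, [((λp. p) 6) :: PRIM2(mul) :: PRIM2(sub)])]⟩
20. ⟨S=[6 :: 6]; E=∅; C=[((λp. p) 6) :: PRIM2(mul) :: PRIM2(sub)]; D=∅⟩
21. ⟨S=[6 :: 6]; E=∅; C=[6 :: (λp. p) :: AP :: PRIM2(mul) :: PRIM2(sub)]; D=∅⟩
22. ⟨S=[6 :: 6 :: 6]; E=∅; C=[(λp. p) :: AP :: PRIM2(mul) :: PRIM2(sub)]; D=∅⟩
23. ⟨S=[clo(λp. p, ∅) :: 6 :: 6 :: 6]; E=∅; C=[AP :: PRIM2(mul) :: PRIM2(sub)]; D=∅⟩
24. ⟨S=∅; E={p↦6}; C=[p]; D=[([6 :: 6], ∅, [PRIM2(mul) :: PRIM2(sub)])]⟩
25. ⟨S=[6]; E={p↦6}; C=∅; D=[([6 :: 6], ∅, [PRIM2(mul) :: PRIM2(sub)])]⟩
26. ⟨S=[6 :: 6 :: 6]; E=∅; C=[PRIM2(mul) :: PRIM2(sub)]; D=∅⟩
27. ⟨S=[36 :: 6]; E=∅; C=[PRIM2(sub)]; D=∅⟩
28. ⟨S=[-30]; E=∅; C=∅; D=∅⟩
→ final value -30

Answer: -30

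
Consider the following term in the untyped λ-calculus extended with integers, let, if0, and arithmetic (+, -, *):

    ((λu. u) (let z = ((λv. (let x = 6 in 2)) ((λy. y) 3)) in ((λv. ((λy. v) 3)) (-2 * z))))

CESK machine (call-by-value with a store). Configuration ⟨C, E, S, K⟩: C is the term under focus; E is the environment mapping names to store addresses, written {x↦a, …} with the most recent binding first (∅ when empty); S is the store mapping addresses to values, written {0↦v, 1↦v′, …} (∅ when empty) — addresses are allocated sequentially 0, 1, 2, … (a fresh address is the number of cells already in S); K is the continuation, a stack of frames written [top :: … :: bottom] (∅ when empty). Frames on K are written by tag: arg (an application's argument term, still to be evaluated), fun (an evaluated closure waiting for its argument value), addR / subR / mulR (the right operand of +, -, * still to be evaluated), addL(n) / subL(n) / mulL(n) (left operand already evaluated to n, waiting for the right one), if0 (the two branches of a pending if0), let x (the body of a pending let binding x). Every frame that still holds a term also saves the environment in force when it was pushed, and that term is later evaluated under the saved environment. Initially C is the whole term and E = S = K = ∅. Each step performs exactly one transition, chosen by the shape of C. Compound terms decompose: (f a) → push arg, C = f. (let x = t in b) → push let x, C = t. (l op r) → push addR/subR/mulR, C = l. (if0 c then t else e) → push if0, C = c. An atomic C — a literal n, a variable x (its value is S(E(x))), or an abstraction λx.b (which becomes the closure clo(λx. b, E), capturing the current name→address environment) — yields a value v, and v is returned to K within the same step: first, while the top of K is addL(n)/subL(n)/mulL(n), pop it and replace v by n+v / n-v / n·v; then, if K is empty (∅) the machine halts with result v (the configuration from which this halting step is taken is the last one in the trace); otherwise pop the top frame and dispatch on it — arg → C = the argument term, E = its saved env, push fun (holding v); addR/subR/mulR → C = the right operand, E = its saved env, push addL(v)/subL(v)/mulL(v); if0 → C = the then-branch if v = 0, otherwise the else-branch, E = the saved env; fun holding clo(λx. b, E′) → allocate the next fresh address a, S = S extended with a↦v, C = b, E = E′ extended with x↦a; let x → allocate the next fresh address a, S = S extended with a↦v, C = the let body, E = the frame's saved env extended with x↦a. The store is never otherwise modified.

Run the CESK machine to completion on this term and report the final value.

Answer: -4

Execution trace:
0. <C=((λu. u) (let z = ((λv. (let x = 6 in 2)) ((λy. y) 3)) in ((λv. ((λy. v) 3)) (-2 * z)))), E=∅, S=∅, K=∅>
1. <C=(λu. u), E=∅, S=∅, K=[arg]>
2. <C=(let z = ((λv. (let x = 6 in 2)) ((λy. y) 3)) in ((λv. ((λy. v) 3)) (-2 * z))), E=∅, S=∅, K=[fun]>
3. <C=((λv. (let x = 6 in 2)) ((λy. y) 3)), E=∅, S=∅, K=[let z :: fun]>
4. <C=(λv. (let x = 6 in 2)), E=∅, S=∅, K=[arg :: let z :: fun]>
5. <C=((λy. y) 3), E=∅, S=∅, K=[fun :: let z :: fun]>
6. <C=(λy. y), E=∅, S=∅, K=[arg :: fun :: let z :: fun]>
7. <C=3, E=∅, S=∅, K=[fun :: fun :: let z :: fun]>
8. <C=y, E={y↦0}, S={0↦3}, K=[fun :: let z :: fun]>
9. <C=(let x = 6 in 2), E={v↦1}, S={0↦3, 1↦3}, K=[let z :: fun]>
10. <C=6, E={v↦1}, S={0↦3, 1↦3}, K=[let x :: let z :: fun]>
11. <C=2, E={x↦2, v↦1}, S={0↦3, 1↦3, 2↦6}, K=[let z :: fun]>
12. <C=((λv. ((λy. v) 3)) (-2 * z)), E={z↦3}, S={0↦3, 1↦3, 2↦6, 3↦2}, K=[fun]>
13. <C=(λv. ((λy. v) 3)), E={z↦3}, S={0↦3, 1↦3, 2↦6, 3↦2}, K=[arg :: fun]>
14. <C=(-2 * z), E={z↦3}, S={0↦3, 1↦3, 2↦6, 3↦2}, K=[fun :: fun]>
15. <C=-2, E={z↦3}, S={0↦3, 1↦3, 2↦6, 3↦2}, K=[mulR :: fun :: fun]>
16. <C=z, E={z↦3}, S={0↦3, 1↦3, 2↦6, 3↦2}, K=[mulL(-2) :: fun :: fun]>
17. <C=((λy. v) 3), E={v↦4, z↦3}, S={0↦3, 1↦3, 2↦6, 3↦2, 4↦-4}, K=[fun]>
18. <C=(λy. v), E={v↦4, z↦3}, S={0↦3, 1↦3, 2↦6, 3↦2, 4↦-4}, K=[arg :: fun]>
19. <C=3, E={v↦4, z↦3}, S={0↦3, 1↦3, 2↦6, 3↦2, 4↦-4}, K=[fun :: fun]>
20. <C=v, E={y↦5, v↦4, z↦3}, S={0↦3, 1↦3, 2↦6, 3↦2, 4↦-4, 5↦3}, K=[fun]>
21. <C=u, E={u↦6}, S={0↦3, 1↦3, 2↦6, 3↦2, 4↦-4, 5↦3, 6↦-4}, K=∅>
→ final value -4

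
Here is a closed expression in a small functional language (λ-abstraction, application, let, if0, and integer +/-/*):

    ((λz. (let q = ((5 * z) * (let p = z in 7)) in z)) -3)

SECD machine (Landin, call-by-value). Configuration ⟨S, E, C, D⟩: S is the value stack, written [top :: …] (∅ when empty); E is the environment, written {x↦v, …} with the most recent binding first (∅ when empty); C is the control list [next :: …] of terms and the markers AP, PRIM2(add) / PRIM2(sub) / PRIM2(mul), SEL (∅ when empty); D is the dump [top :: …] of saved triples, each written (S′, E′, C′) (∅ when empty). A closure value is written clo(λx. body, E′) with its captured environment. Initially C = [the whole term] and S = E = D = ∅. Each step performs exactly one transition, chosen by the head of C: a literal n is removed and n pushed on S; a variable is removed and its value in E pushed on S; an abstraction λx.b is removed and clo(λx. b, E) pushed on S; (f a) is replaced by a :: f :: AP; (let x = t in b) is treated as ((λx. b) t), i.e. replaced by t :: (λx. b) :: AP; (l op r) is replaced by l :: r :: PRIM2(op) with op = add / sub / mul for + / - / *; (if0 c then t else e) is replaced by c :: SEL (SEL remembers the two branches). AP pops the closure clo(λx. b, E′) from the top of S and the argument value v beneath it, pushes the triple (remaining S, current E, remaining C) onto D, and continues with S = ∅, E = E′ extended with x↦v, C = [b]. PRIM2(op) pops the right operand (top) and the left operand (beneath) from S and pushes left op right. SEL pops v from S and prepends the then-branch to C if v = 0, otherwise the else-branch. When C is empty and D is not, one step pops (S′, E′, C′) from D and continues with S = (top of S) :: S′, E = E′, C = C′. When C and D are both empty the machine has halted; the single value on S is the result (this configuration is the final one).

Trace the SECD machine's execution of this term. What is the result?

0. [S=∅ | E=∅ | C=[((λz. (let q = ((5 * z) * (let p = z in 7)) in z)) -3)] | D=∅]
1. [S=∅ | E=∅ | C=[-3 :: (λz. (let q = ((5 * z) * (let p = z in 7)) in z)) :: AP] | D=∅]
2. [S=[-3] | E=∅ | C=[(λz. (let q = ((5 * z) * (let p = z in 7)) in z)) :: AP] | D=∅]
3. [S=[clo(λz. (let q = ((5 * z) * (let p = z in 7)) in z), ∅) :: -3] | E=∅ | C=[AP] | D=∅]
4. [S=∅ | E={z↦-3} | C=[(let q = ((5 * z) * (let p = z in 7)) in z)] | D=[(∅, ∅, ∅)]]
5. [S=∅ | E={z↦-3} | C=[((5 * z) * (let p = z in 7)) :: (λq. z) :: AP] | D=[(∅, ∅, ∅)]]
6. [S=∅ | E={z↦-3} | C=[(5 * z) :: (let p = z in 7) :: PRIM2(mul) :: (λq. z) :: AP] | D=[(∅, ∅, ∅)]]
7. [S=∅ | E={z↦-3} | C=[5 :: z :: PRIM2(mul) :: (let p = z in 7) :: PRIM2(mul) :: (λq. z) :: AP] | D=[(∅, ∅, ∅)]]
8. [S=[5] | E={z↦-3} | C=[z :: PRIM2(mul) :: (let p = z in 7) :: PRIM2(mul) :: (λq. z) :: AP] | D=[(∅, ∅, ∅)]]
9. [S=[-3 :: 5] | E={z↦-3} | C=[PRIM2(mul) :: (let p = z in 7) :: PRIM2(mul) :: (λq. z) :: AP] | D=[(∅, ∅, ∅)]]
10. [S=[-15] | E={z↦-3} | C=[(let p = z in 7) :: PRIM2(mul) :: (λq. z) :: AP] | D=[(∅, ∅, ∅)]]
11. [S=[-15] | E={z↦-3} | C=[z :: (λp. 7) :: AP :: PRIM2(mul) :: (λq. z) :: AP] | D=[(∅, ∅, ∅)]]
12. [S=[-3 :: -15] | E={z↦-3} | C=[(λp. 7) :: AP :: PRIM2(mul) :: (λq. z) :: AP] | D=[(∅, ∅, ∅)]]
13. [S=[clo(λp. 7, {z↦-3}) :: -3 :: -15] | E={z↦-3} | C=[AP :: PRIM2(mul) :: (λq. z) :: AP] | D=[(∅, ∅, ∅)]]
14. [S=∅ | E={p↦-3, z↦-3} | C=[7] | D=[([-15], {z↦-3}, [PRIM2(mul) :: (λq. z) :: AP]) :: (∅, ∅, ∅)]]
15. [S=[7] | E={p↦-3, z↦-3} | C=∅ | D=[([-15], {z↦-3}, [PRIM2(mul) :: (λq. z) :: AP]) :: (∅, ∅, ∅)]]
16. [S=[7 :: -15] | E={z↦-3} | C=[PRIM2(mul) :: (λq. z) :: AP] | D=[(∅, ∅, ∅)]]
17. [S=[-105] | E={z↦-3} | C=[(λq. z) :: AP] | D=[(∅, ∅, ∅)]]
18. [S=[clo(λq. z, {z↦-3}) :: -105] | E={z↦-3} | C=[AP] | D=[(∅, ∅, ∅)]]
19. [S=∅ | E={q↦-105, z↦-3} | C=[z] | D=[(∅, {z↦-3}, ∅) :: (∅, ∅, ∅)]]
20. [S=[-3] | E={q↦-105, z↦-3} | C=∅ | D=[(∅, {z↦-3}, ∅) :: (∅, ∅, ∅)]]
21. [S=[-3] | E={z↦-3} | C=∅ | D=[(∅, ∅, ∅)]]
22. [S=[-3] | E=∅ | C=∅ | D=∅]
→ final value -3

Answer: -3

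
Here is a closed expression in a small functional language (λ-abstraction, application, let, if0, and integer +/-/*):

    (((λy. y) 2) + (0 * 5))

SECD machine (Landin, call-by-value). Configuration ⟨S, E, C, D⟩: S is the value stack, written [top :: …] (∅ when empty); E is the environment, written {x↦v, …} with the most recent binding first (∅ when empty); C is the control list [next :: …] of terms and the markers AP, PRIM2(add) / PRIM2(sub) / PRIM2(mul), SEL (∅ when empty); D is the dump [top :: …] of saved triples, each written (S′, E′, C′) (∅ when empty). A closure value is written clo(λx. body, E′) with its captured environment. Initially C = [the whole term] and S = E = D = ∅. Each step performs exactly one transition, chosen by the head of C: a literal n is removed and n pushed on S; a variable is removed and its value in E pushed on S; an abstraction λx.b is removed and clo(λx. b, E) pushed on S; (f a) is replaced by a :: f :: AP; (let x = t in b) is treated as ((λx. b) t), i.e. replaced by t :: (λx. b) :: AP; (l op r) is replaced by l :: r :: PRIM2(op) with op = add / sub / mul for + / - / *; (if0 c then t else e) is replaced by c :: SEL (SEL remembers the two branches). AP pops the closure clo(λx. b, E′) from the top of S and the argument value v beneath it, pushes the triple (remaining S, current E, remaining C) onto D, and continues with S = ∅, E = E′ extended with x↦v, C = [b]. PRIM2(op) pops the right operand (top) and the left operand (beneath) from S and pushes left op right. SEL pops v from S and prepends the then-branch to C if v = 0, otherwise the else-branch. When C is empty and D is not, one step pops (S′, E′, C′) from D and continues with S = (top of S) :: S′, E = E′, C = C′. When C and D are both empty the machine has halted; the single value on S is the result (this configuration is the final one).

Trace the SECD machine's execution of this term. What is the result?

t=0: ⟨S=∅; E=∅; C=[(((λy. y) 2) + (0 * 5))]; D=∅⟩
t=1: ⟨S=∅; E=∅; C=[((λy. y) 2) :: (0 * 5) :: PRIM2(add)]; D=∅⟩
t=2: ⟨S=∅; E=∅; C=[2 :: (λy. y) :: AP :: (0 * 5) :: PRIM2(add)]; D=∅⟩
t=3: ⟨S=[2]; E=∅; C=[(λy. y) :: AP :: (0 * 5) :: PRIM2(add)]; D=∅⟩
t=4: ⟨S=[clo(λy. y, ∅) :: 2]; E=∅; C=[AP :: (0 * 5) :: PRIM2(add)]; D=∅⟩
t=5: ⟨S=∅; E={y↦2}; C=[y]; D=[(∅, ∅, [(0 * 5) :: PRIM2(add)])]⟩
t=6: ⟨S=[2]; E={y↦2}; C=∅; D=[(∅, ∅, [(0 * 5) :: PRIM2(add)])]⟩
t=7: ⟨S=[2]; E=∅; C=[(0 * 5) :: PRIM2(add)]; D=∅⟩
t=8: ⟨S=[2]; E=∅; C=[0 :: 5 :: PRIM2(mul) :: PRIM2(add)]; D=∅⟩
t=9: ⟨S=[0 :: 2]; E=∅; C=[5 :: PRIM2(mul) :: PRIM2(add)]; D=∅⟩
t=10: ⟨S=[5 :: 0 :: 2]; E=∅; C=[PRIM2(mul) :: PRIM2(add)]; D=∅⟩
t=11: ⟨S=[0 :: 2]; E=∅; C=[PRIM2(add)]; D=∅⟩
t=12: ⟨S=[2]; E=∅; C=∅; D=∅⟩
→ final value 2

Answer: 2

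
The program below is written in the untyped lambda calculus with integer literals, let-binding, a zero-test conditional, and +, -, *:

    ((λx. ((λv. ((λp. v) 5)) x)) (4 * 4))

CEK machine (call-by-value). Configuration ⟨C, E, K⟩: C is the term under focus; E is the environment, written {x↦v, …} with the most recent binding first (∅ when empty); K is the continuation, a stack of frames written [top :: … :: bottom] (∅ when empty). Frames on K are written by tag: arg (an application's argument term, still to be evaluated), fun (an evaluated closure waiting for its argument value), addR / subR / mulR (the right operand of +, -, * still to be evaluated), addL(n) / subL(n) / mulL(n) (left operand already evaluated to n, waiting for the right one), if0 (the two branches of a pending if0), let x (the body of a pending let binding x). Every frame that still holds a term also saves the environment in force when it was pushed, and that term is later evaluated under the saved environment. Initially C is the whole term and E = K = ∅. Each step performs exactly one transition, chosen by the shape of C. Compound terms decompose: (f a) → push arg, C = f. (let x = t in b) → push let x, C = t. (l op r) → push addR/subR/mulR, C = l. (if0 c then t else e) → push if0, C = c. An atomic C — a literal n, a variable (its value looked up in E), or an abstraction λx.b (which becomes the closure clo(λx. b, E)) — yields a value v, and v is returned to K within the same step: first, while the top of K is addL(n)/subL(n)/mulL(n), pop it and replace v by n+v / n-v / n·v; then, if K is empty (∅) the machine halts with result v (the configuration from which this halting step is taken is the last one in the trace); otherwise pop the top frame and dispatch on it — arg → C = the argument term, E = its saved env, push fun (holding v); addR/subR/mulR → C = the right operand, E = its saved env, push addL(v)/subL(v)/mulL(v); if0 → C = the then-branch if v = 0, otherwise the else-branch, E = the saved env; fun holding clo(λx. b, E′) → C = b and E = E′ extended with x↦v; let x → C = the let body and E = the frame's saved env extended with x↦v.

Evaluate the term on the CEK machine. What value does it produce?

0. <C=((λx. ((λv. ((λp. v) 5)) x)) (4 * 4)), E=∅, K=∅>
1. <C=(λx. ((λv. ((λp. v) 5)) x)), E=∅, K=[arg]>
2. <C=(4 * 4), E=∅, K=[fun]>
3. <C=4, E=∅, K=[mulR :: fun]>
4. <C=4, E=∅, K=[mulL(4) :: fun]>
5. <C=((λv. ((λp. v) 5)) x), E={x↦16}, K=∅>
6. <C=(λv. ((λp. v) 5)), E={x↦16}, K=[arg]>
7. <C=x, E={x↦16}, K=[fun]>
8. <C=((λp. v) 5), E={v↦16, x↦16}, K=∅>
9. <C=(λp. v), E={v↦16, x↦16}, K=[arg]>
10. <C=5, E={v↦16, x↦16}, K=[fun]>
11. <C=v, E={p↦5, v↦16, x↦16}, K=∅>
→ final value 16

Answer: 16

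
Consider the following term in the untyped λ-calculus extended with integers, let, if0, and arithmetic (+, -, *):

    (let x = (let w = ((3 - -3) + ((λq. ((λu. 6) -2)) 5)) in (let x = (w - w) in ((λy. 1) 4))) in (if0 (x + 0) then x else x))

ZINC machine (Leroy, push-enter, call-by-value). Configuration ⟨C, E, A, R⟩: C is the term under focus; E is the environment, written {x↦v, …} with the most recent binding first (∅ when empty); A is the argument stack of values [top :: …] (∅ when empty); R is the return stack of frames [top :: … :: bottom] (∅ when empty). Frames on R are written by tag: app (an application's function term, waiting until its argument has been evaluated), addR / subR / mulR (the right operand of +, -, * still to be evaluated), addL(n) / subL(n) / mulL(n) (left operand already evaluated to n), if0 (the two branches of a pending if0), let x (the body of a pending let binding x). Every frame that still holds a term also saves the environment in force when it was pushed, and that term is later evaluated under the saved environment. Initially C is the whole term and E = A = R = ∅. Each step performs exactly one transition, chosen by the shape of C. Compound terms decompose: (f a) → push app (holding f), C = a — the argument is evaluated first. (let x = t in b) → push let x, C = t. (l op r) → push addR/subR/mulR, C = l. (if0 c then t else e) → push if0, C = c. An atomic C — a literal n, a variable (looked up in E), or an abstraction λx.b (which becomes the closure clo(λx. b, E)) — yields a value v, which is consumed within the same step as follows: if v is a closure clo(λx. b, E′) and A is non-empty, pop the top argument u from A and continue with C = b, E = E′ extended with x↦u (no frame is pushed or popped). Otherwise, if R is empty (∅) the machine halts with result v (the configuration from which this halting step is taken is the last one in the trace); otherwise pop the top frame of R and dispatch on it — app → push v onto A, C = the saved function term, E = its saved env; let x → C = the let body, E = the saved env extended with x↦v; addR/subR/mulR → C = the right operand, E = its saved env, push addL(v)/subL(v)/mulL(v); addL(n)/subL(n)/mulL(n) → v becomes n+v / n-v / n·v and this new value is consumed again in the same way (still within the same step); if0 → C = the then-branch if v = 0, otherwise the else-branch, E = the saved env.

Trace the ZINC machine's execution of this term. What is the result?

Answer: 1

Derivation:
t=0: ⟨C=(let x = (let w = ((3 - -3) + ((λq. ((λu. 6) -2)) 5)) in (let x = (w - w) in ((λy. 1) 4))) in (if0 (x + 0) then x else x)); E=∅; A=∅; R=∅⟩
t=1: ⟨C=(let w = ((3 - -3) + ((λq. ((λu. 6) -2)) 5)) in (let x = (w - w) in ((λy. 1) 4))); E=∅; A=∅; R=[let x]⟩
t=2: ⟨C=((3 - -3) + ((λq. ((λu. 6) -2)) 5)); E=∅; A=∅; R=[let w :: let x]⟩
t=3: ⟨C=(3 - -3); E=∅; A=∅; R=[addR :: let w :: let x]⟩
t=4: ⟨C=3; E=∅; A=∅; R=[subR :: addR :: let w :: let x]⟩
t=5: ⟨C=-3; E=∅; A=∅; R=[subL(3) :: addR :: let w :: let x]⟩
t=6: ⟨C=((λq. ((λu. 6) -2)) 5); E=∅; A=∅; R=[addL(6) :: let w :: let x]⟩
t=7: ⟨C=5; E=∅; A=∅; R=[app :: addL(6) :: let w :: let x]⟩
t=8: ⟨C=(λq. ((λu. 6) -2)); E=∅; A=[5]; R=[addL(6) :: let w :: let x]⟩
t=9: ⟨C=((λu. 6) -2); E={q↦5}; A=∅; R=[addL(6) :: let w :: let x]⟩
t=10: ⟨C=-2; E={q↦5}; A=∅; R=[app :: addL(6) :: let w :: let x]⟩
t=11: ⟨C=(λu. 6); E={q↦5}; A=[-2]; R=[addL(6) :: let w :: let x]⟩
t=12: ⟨C=6; E={u↦-2, q↦5}; A=∅; R=[addL(6) :: let w :: let x]⟩
t=13: ⟨C=(let x = (w - w) in ((λy. 1) 4)); E={w↦12}; A=∅; R=[let x]⟩
t=14: ⟨C=(w - w); E={w↦12}; A=∅; R=[let x :: let x]⟩
t=15: ⟨C=w; E={w↦12}; A=∅; R=[subR :: let x :: let x]⟩
t=16: ⟨C=w; E={w↦12}; A=∅; R=[subL(12) :: let x :: let x]⟩
t=17: ⟨C=((λy. 1) 4); E={x↦0, w↦12}; A=∅; R=[let x]⟩
t=18: ⟨C=4; E={x↦0, w↦12}; A=∅; R=[app :: let x]⟩
t=19: ⟨C=(λy. 1); E={x↦0, w↦12}; A=[4]; R=[let x]⟩
t=20: ⟨C=1; E={y↦4, x↦0, w↦12}; A=∅; R=[let x]⟩
t=21: ⟨C=(if0 (x + 0) then x else x); E={x↦1}; A=∅; R=∅⟩
t=22: ⟨C=(x + 0); E={x↦1}; A=∅; R=[if0]⟩
t=23: ⟨C=x; E={x↦1}; A=∅; R=[addR :: if0]⟩
t=24: ⟨C=0; E={x↦1}; A=∅; R=[addL(1) :: if0]⟩
t=25: ⟨C=x; E={x↦1}; A=∅; R=∅⟩
→ final value 1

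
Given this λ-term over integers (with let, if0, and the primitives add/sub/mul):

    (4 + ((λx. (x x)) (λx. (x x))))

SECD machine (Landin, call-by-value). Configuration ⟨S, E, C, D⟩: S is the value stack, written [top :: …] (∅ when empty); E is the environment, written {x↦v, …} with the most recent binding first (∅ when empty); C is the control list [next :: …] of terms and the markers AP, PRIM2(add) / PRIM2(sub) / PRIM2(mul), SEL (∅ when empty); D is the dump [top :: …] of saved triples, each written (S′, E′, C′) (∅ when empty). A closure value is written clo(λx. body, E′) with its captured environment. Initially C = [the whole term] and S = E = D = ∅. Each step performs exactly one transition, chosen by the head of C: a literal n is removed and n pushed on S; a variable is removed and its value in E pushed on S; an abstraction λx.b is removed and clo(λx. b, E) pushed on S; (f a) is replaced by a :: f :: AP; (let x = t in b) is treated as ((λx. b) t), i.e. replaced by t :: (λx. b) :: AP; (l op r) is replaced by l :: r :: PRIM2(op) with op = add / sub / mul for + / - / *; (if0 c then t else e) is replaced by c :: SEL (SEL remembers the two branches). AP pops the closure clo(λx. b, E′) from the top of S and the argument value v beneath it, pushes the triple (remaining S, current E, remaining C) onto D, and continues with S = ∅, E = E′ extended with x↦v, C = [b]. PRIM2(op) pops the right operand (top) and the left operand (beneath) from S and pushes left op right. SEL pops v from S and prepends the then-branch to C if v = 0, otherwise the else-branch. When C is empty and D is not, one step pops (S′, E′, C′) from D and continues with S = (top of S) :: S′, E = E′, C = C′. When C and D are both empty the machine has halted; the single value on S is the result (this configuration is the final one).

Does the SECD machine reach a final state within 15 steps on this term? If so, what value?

step 0: [S=∅ | E=∅ | C=[(4 + ((λx. (x x)) (λx. (x x))))] | D=∅]
step 1: [S=∅ | E=∅ | C=[4 :: ((λx. (x x)) (λx. (x x))) :: PRIM2(add)] | D=∅]
step 2: [S=[4] | E=∅ | C=[((λx. (x x)) (λx. (x x))) :: PRIM2(add)] | D=∅]
step 3: [S=[4] | E=∅ | C=[(λx. (x x)) :: (λx. (x x)) :: AP :: PRIM2(add)] | D=∅]
step 4: [S=[clo(λx. (x x), ∅) :: 4] | E=∅ | C=[(λx. (x x)) :: AP :: PRIM2(add)] | D=∅]
step 5: [S=[clo(λx. (x x), ∅) :: clo(λx. (x x), ∅) :: 4] | E=∅ | C=[AP :: PRIM2(add)] | D=∅]
step 6: [S=∅ | E={x↦clo(λx. (x x), ∅)} | C=[(x x)] | D=[([4], ∅, [PRIM2(add)])]]
step 7: [S=∅ | E={x↦clo(λx. (x x), ∅)} | C=[x :: x :: AP] | D=[([4], ∅, [PRIM2(add)])]]
step 8: [S=[clo(λx. (x x), ∅)] | E={x↦clo(λx. (x x), ∅)} | C=[x :: AP] | D=[([4], ∅, [PRIM2(add)])]]
step 9: [S=[clo(λx. (x x), ∅) :: clo(λx. (x x), ∅)] | E={x↦clo(λx. (x x), ∅)} | C=[AP] | D=[([4], ∅, [PRIM2(add)])]]
step 10: [S=∅ | E={x↦clo(λx. (x x), ∅)} | C=[(x x)] | D=[(∅, {x↦clo(λx. (x x), ∅)}, ∅) :: ([4], ∅, [PRIM2(add)])]]
step 11: [S=∅ | E={x↦clo(λx. (x x), ∅)} | C=[x :: x :: AP] | D=[(∅, {x↦clo(λx. (x x), ∅)}, ∅) :: ([4], ∅, [PRIM2(add)])]]
step 12: [S=[clo(λx. (x x), ∅)] | E={x↦clo(λx. (x x), ∅)} | C=[x :: AP] | D=[(∅, {x↦clo(λx. (x x), ∅)}, ∅) :: ([4], ∅, [PRIM2(add)])]]
step 13: [S=[clo(λx. (x x), ∅) :: clo(λx. (x x), ∅)] | E={x↦clo(λx. (x x), ∅)} | C=[AP] | D=[(∅, {x↦clo(λx. (x x), ∅)}, ∅) :: ([4], ∅, [PRIM2(add)])]]
step 14: [S=∅ | E={x↦clo(λx. (x x), ∅)} | C=[(x x)] | D=[(∅, {x↦clo(λx. (x x), ∅)}, ∅) :: (∅, {x↦clo(λx. (x x), ∅)}, ∅) :: ([4], ∅, [PRIM2(add)])]]
step 15: [S=∅ | E={x↦clo(λx. (x x), ∅)} | C=[x :: x :: AP] | D=[(∅, {x↦clo(λx. (x x), ∅)}, ∅) :: (∅, {x↦clo(λx. (x x), ∅)}, ∅) :: ([4], ∅, [PRIM2(add)])]]
→ 15 transitions taken and the configuration is still not final: no result within 15 steps

Answer: DIVERGES (no final state within 15 steps)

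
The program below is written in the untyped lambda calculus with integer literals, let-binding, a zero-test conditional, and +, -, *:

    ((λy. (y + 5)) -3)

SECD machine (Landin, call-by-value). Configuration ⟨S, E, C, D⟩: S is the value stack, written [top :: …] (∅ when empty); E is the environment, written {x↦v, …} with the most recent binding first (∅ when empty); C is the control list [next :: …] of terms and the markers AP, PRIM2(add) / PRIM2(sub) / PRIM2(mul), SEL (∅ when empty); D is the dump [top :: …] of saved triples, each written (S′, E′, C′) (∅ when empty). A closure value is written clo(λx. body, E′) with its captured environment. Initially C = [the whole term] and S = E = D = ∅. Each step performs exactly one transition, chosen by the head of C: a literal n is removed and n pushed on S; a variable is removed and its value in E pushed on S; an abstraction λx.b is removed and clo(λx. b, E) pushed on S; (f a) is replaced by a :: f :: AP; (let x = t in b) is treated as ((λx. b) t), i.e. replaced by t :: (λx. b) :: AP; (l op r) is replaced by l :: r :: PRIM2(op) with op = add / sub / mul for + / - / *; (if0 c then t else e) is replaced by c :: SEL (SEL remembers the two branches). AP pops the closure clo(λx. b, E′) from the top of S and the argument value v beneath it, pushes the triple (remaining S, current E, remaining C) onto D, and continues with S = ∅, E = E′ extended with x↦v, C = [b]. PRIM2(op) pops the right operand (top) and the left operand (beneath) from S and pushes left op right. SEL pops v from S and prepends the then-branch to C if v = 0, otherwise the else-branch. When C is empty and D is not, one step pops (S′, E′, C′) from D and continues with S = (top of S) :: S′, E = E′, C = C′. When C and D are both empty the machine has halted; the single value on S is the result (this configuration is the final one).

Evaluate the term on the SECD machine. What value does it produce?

Answer: 2

Derivation:
0. [S=∅ | E=∅ | C=[((λy. (y + 5)) -3)] | D=∅]
1. [S=∅ | E=∅ | C=[-3 :: (λy. (y + 5)) :: AP] | D=∅]
2. [S=[-3] | E=∅ | C=[(λy. (y + 5)) :: AP] | D=∅]
3. [S=[clo(λy. (y + 5), ∅) :: -3] | E=∅ | C=[AP] | D=∅]
4. [S=∅ | E={y↦-3} | C=[(y + 5)] | D=[(∅, ∅, ∅)]]
5. [S=∅ | E={y↦-3} | C=[y :: 5 :: PRIM2(add)] | D=[(∅, ∅, ∅)]]
6. [S=[-3] | E={y↦-3} | C=[5 :: PRIM2(add)] | D=[(∅, ∅, ∅)]]
7. [S=[5 :: -3] | E={y↦-3} | C=[PRIM2(add)] | D=[(∅, ∅, ∅)]]
8. [S=[2] | E={y↦-3} | C=∅ | D=[(∅, ∅, ∅)]]
9. [S=[2] | E=∅ | C=∅ | D=∅]
→ final value 2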